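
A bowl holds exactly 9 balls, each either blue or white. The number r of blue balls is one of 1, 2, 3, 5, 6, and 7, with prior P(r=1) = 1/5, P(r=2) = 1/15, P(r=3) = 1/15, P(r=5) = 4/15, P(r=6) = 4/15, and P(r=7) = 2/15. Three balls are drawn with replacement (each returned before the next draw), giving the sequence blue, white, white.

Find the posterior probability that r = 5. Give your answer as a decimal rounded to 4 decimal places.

0.3232

For each hypothesis, P(data | H) works out to: P(data | r = 1) = (1/9)(8/9)(8/9) = 0.087791; P(data | r = 2) = (2/9)(7/9)(7/9) = 0.13443; P(data | r = 3) = (3/9)(6/9)(6/9) = 0.14815; P(data | r = 5) = (5/9)(4/9)(4/9) = 0.10974; P(data | r = 6) = (6/9)(3/9)(3/9) = 0.074074; P(data | r = 7) = (7/9)(2/9)(2/9) = 0.038409.
Weighting by the prior gives 1/5 · 0.087791 = 0.017558, 1/15 · 0.13443 = 0.008962, 1/15 · 0.14815 = 0.0098765, 4/15 · 0.10974 = 0.029264, 4/15 · 0.074074 = 0.019753, 2/15 · 0.038409 = 0.0051212; these sum to 0.090535.
By Bayes' rule, P(r = 5 | data) = (0.029264) / (0.090535) = 0.32323.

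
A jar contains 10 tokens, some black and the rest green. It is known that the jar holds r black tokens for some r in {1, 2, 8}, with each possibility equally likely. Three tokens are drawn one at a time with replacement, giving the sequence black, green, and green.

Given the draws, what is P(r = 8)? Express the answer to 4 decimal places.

0.1328

Under each hypothesis, the probability of the observed sequence is: P(data | r = 1) = (1/10)(9/10)(9/10) = 0.081; P(data | r = 2) = (2/10)(8/10)(8/10) = 0.128; P(data | r = 8) = (8/10)(2/10)(2/10) = 0.032.
The prior-weighted likelihoods are 1/3 · 0.081 = 0.027, 1/3 · 0.128 = 0.042667, 1/3 · 0.032 = 0.010667; these sum to 0.080333.
Hence P(r = 8 | data) = (0.010667) / (0.080333) = 0.13278.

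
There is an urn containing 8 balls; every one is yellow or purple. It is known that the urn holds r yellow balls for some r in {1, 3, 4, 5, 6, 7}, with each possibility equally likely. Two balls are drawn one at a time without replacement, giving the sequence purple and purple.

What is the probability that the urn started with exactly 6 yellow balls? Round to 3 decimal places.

0.024

Compute the likelihood of the observed sequence for each case: P(data | r = 1) = (7/8)(6/7) = 3/4; P(data | r = 3) = (5/8)(4/7) = 5/14; P(data | r = 4) = (4/8)(3/7) = 3/14; P(data | r = 5) = (3/8)(2/7) = 3/28; P(data | r = 6) = (2/8)(1/7) = 1/28; P(data | r = 7) = (1/8)(0/7) = 0.
The prior-weighted likelihoods are 1/6 · 3/4 = 1/8, 1/6 · 5/14 = 5/84, 1/6 · 3/14 = 1/28, 1/6 · 3/28 = 1/56, 1/6 · 1/28 = 1/168, 1/6 · 0 = 0; these sum to 41/168.
Hence P(r = 6 | data) = (1/168) / (41/168) = 1/41.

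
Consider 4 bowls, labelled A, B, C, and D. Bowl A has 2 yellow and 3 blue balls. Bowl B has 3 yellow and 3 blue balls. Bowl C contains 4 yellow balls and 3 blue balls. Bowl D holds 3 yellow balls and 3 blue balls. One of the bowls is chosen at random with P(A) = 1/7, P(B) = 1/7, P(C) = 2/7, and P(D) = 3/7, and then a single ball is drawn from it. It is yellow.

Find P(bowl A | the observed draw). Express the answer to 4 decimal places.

0.1129

Under each hypothesis, the probability of this draw is: P(data | bowl A) = (2/5) = 2/5; P(data | bowl B) = (3/6) = 1/2; P(data | bowl C) = (4/7) = 4/7; P(data | bowl D) = (3/6) = 1/2.
Weighting by the prior gives 1/7 · 2/5 = 2/35, 1/7 · 1/2 = 1/14, 2/7 · 4/7 = 8/49, 3/7 · 1/2 = 3/14; summing to 124/245.
So P(bowl A | data) = (2/35) / (124/245) = 7/62.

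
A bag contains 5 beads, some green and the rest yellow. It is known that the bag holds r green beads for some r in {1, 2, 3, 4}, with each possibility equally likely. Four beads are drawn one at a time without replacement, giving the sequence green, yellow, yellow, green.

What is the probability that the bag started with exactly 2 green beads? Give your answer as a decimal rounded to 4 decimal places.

The likelihood of the observed sequence under each hypothesis: P(data | r = 1) = (1/5)(4/4)(3/3)(0/2) = 0; P(data | r = 2) = (2/5)(3/4)(2/3)(1/2) = 1/10; P(data | r = 3) = (3/5)(2/4)(1/3)(2/2) = 1/10; P(data | r = 4) = (4/5)(1/4)(0/3) = 0.
Multiplying each by its prior: 1/4 · 0 = 0, 1/4 · 1/10 = 1/40, 1/4 · 1/10 = 1/40, 1/4 · 0 = 0; these sum to 1/20.
Therefore the posterior P(r = 2 | data) = (1/40) / (1/20) = 1/2.

0.5000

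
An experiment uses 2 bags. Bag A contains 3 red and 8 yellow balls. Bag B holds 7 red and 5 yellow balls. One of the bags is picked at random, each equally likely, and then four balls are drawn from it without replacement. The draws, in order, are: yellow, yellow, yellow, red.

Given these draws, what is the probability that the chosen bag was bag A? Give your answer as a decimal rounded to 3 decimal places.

For each hypothesis, P(data | H) works out to: P(data | bag A) = (8/11)(7/10)(6/9)(3/8) = 0.12727; P(data | bag B) = (5/12)(4/11)(3/10)(7/9) = 0.035354.
Multiplying each by its prior: 1/2 · 0.12727 = 0.063636, 1/2 · 0.035354 = 0.017677; these sum to 0.081313.
So P(bag A | data) = (0.063636) / (0.081313) = 0.78261.

0.783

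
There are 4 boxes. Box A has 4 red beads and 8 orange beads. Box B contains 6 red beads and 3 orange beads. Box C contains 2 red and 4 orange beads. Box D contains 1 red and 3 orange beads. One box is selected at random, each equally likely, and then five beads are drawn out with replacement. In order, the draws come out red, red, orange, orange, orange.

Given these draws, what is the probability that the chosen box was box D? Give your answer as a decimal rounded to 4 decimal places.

0.2426

Under each hypothesis, the probability of the observed sequence is: P(data | box A) = (4/12)(4/12)(8/12)(8/12)(8/12) = 0.032922; P(data | box B) = (6/9)(6/9)(3/9)(3/9)(3/9) = 0.016461; P(data | box C) = (2/6)(2/6)(4/6)(4/6)(4/6) = 0.032922; P(data | box D) = (1/4)(1/4)(3/4)(3/4)(3/4) = 0.026367.
Multiplying each by its prior: 1/4 · 0.032922 = 0.0082305, 1/4 · 0.016461 = 0.0041152, 1/4 · 0.032922 = 0.0082305, 1/4 · 0.026367 = 0.0065918; summing to 0.027168.
So P(box D | data) = (0.0065918) / (0.027168) = 0.24263.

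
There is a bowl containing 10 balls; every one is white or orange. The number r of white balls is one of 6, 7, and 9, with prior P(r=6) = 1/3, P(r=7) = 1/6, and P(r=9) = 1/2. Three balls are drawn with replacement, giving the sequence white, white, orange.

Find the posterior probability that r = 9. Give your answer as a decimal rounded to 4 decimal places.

0.3584

For each hypothesis, P(data | H) works out to: P(data | r = 6) = (6/10)(6/10)(4/10) = 0.144; P(data | r = 7) = (7/10)(7/10)(3/10) = 0.147; P(data | r = 9) = (9/10)(9/10)(1/10) = 0.081.
Multiplying each by its prior: 1/3 · 0.144 = 0.048, 1/6 · 0.147 = 0.0245, 1/2 · 0.081 = 0.0405; summing to 0.113.
Therefore the posterior P(r = 9 | data) = (0.0405) / (0.113) = 0.35841.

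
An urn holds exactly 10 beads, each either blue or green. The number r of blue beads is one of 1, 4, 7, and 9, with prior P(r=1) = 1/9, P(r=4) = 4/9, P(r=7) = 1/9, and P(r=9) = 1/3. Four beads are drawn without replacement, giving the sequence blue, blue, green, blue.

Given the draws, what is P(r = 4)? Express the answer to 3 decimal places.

0.212

Under each hypothesis, the probability of the observed sequence is: P(data | r = 1) = (1/10)(0/9) = 0; P(data | r = 4) = (4/10)(3/9)(6/8)(2/7) = 0.028571; P(data | r = 7) = (7/10)(6/9)(3/8)(5/7) = 0.125; P(data | r = 9) = (9/10)(8/9)(1/8)(7/7) = 0.1.
Weighting by the prior gives 1/9 · 0 = 0, 4/9 · 0.028571 = 0.012698, 1/9 · 0.125 = 0.013889, 1/3 · 0.1 = 0.033333; with total 0.059921.
By Bayes' rule, P(r = 4 | data) = (0.012698) / (0.059921) = 0.21192.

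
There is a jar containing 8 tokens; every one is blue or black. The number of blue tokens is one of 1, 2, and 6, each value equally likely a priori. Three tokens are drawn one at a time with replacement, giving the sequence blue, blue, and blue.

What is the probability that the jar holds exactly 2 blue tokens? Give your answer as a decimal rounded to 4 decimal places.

Compute the likelihood of the observed sequence for each case: P(data | r = 1) = (1/8)(1/8)(1/8) = 0.0019531; P(data | r = 2) = (2/8)(2/8)(2/8) = 0.015625; P(data | r = 6) = (6/8)(6/8)(6/8) = 0.42188.
The prior-weighted likelihoods are 1/3 · 0.0019531 = 0.00065104, 1/3 · 0.015625 = 0.0052083, 1/3 · 0.42188 = 0.14062; summing to 0.14648.
By Bayes' rule, P(r = 2 | data) = (0.0052083) / (0.14648) = 0.035556.

0.0356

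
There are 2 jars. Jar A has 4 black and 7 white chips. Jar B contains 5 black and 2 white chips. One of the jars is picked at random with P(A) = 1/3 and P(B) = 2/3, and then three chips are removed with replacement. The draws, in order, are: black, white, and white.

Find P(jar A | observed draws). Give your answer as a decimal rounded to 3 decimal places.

0.558

Under each hypothesis, the probability of the observed sequence is: P(data | jar A) = (4/11)(7/11)(7/11) = 0.14726; P(data | jar B) = (5/7)(2/7)(2/7) = 0.058309.
The prior-weighted likelihoods are 1/3 · 0.14726 = 0.049086, 2/3 · 0.058309 = 0.038873; these sum to 0.087959.
Therefore the posterior P(jar A | data) = (0.049086) / (0.087959) = 0.55806.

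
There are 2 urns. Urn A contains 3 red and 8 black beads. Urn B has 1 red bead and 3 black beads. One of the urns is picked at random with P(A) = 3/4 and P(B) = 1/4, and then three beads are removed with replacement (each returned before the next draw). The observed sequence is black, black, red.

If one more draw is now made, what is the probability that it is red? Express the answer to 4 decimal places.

Under each hypothesis, the probability of the observed sequence is: P(data | urn A) = (8/11)(8/11)(3/11) = 0.14425; P(data | urn B) = (3/4)(3/4)(1/4) = 0.14062.
The prior-weighted likelihoods are 3/4 · 0.14425 = 0.10819, 1/4 · 0.14062 = 0.035156; summing to 0.14335.
Normalising, the posterior is P(urn A | data) = 0.75474, P(urn B | data) = 0.24526.
The predictive probability is P(red next | data) = (3/11)(0.75474) + (1/4)(0.24526) = 0.26715.

0.2672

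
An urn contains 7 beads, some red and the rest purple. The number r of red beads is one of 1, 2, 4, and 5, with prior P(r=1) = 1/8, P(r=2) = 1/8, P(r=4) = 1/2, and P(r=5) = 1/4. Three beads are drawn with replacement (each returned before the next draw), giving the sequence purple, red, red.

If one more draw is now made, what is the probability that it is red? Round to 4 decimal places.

0.5903

Compute the likelihood of the observed sequence for each case: P(data | r = 1) = (6/7)(1/7)(1/7) = 0.017493; P(data | r = 2) = (5/7)(2/7)(2/7) = 0.058309; P(data | r = 4) = (3/7)(4/7)(4/7) = 0.13994; P(data | r = 5) = (2/7)(5/7)(5/7) = 0.14577.
Multiplying each by its prior: 1/8 · 0.017493 = 0.0021866, 1/8 · 0.058309 = 0.0072886, 1/2 · 0.13994 = 0.069971, 1/4 · 0.14577 = 0.036443; these sum to 0.11589.
Dividing through by the total gives posterior P(r = 1 | data) = 0.018868, P(r = 2 | data) = 0.062893, P(r = 4 | data) = 0.60377, P(r = 5 | data) = 0.31447.
The predictive probability is P(red next | data) = (1/7)(0.018868) + (2/7)(0.062893) + (4/7)(0.60377) + (5/7)(0.31447) = 0.5903.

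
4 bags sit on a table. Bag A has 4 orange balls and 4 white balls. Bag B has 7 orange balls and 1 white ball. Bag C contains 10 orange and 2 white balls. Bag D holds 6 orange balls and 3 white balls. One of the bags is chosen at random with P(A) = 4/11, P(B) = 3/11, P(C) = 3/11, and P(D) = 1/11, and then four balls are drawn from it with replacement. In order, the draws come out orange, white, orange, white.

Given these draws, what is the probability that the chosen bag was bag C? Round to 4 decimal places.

Compute the likelihood of the observed sequence for each case: P(data | bag A) = (4/8)(4/8)(4/8)(4/8) = 0.0625; P(data | bag B) = (7/8)(1/8)(7/8)(1/8) = 0.011963; P(data | bag C) = (10/12)(2/12)(10/12)(2/12) = 0.01929; P(data | bag D) = (6/9)(3/9)(6/9)(3/9) = 0.049383.
Multiplying each by its prior: 4/11 · 0.0625 = 0.022727, 3/11 · 0.011963 = 0.0032626, 3/11 · 0.01929 = 0.0052609, 1/11 · 0.049383 = 0.0044893; with total 0.03574.
By Bayes' rule, P(bag C | data) = (0.0052609) / (0.03574) = 0.1472.

0.1472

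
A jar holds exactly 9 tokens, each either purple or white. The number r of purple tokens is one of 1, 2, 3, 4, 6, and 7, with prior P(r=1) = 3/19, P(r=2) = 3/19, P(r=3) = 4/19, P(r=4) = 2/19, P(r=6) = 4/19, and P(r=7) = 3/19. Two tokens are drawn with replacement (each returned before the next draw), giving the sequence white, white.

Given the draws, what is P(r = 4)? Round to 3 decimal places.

For each hypothesis, P(data | H) works out to: P(data | r = 1) = (8/9)(8/9) = 0.79012; P(data | r = 2) = (7/9)(7/9) = 0.60494; P(data | r = 3) = (6/9)(6/9) = 0.44444; P(data | r = 4) = (5/9)(5/9) = 0.30864; P(data | r = 6) = (3/9)(3/9) = 0.11111; P(data | r = 7) = (2/9)(2/9) = 0.049383.
The prior-weighted likelihoods are 3/19 · 0.79012 = 0.12476, 3/19 · 0.60494 = 0.095517, 4/19 · 0.44444 = 0.093567, 2/19 · 0.30864 = 0.032489, 4/19 · 0.11111 = 0.023392, 3/19 · 0.049383 = 0.0077973; summing to 0.37752.
Hence P(r = 4 | data) = (0.032489) / (0.37752) = 0.086059.

0.086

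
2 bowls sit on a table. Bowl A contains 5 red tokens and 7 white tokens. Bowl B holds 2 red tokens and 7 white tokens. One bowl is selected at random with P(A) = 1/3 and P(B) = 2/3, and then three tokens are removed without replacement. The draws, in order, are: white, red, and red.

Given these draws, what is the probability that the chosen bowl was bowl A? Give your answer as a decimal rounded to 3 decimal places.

0.656

The likelihood of the observed sequence under each hypothesis: P(data | bowl A) = (7/12)(5/11)(4/10) = 7/66; P(data | bowl B) = (7/9)(2/8)(1/7) = 1/36.
Weighting by the prior gives 1/3 · 7/66 = 7/198, 2/3 · 1/36 = 1/54; with total 16/297.
By Bayes' rule, P(bowl A | data) = (7/198) / (16/297) = 21/32.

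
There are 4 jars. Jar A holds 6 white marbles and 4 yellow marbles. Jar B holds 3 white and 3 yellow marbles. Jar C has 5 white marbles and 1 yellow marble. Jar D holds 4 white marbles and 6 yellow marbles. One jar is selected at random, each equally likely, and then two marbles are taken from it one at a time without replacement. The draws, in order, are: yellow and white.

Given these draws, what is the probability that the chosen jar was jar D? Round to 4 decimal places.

0.2667

The likelihood of the observed sequence under each hypothesis: P(data | jar A) = (4/10)(6/9) = 4/15; P(data | jar B) = (3/6)(3/5) = 3/10; P(data | jar C) = (1/6)(5/5) = 1/6; P(data | jar D) = (6/10)(4/9) = 4/15.
Multiplying each by its prior: 1/4 · 4/15 = 1/15, 1/4 · 3/10 = 3/40, 1/4 · 1/6 = 1/24, 1/4 · 4/15 = 1/15; with total 1/4.
Therefore the posterior P(jar D | data) = (1/15) / (1/4) = 4/15.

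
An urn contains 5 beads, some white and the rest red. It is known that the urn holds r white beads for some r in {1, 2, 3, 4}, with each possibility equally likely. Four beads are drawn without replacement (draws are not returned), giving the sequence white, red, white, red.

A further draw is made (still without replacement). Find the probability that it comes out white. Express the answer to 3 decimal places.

For each hypothesis, P(data | H) works out to: P(data | r = 1) = (1/5)(4/4)(0/3) = 0; P(data | r = 2) = (2/5)(3/4)(1/3)(2/2) = 1/10; P(data | r = 3) = (3/5)(2/4)(2/3)(1/2) = 1/10; P(data | r = 4) = (4/5)(1/4)(3/3)(0/2) = 0.
Weighting by the prior gives 1/4 · 0 = 0, 1/4 · 1/10 = 1/40, 1/4 · 1/10 = 1/40, 1/4 · 0 = 0; these sum to 1/20.
Normalising, the posterior is P(r = 1 | data) = 0, P(r = 2 | data) = 1/2, P(r = 3 | data) = 1/2, P(r = 4 | data) = 0.
Averaging over the posterior, P(white next | data) = (0)(1/2) + (1)(1/2) = 1/2.

0.500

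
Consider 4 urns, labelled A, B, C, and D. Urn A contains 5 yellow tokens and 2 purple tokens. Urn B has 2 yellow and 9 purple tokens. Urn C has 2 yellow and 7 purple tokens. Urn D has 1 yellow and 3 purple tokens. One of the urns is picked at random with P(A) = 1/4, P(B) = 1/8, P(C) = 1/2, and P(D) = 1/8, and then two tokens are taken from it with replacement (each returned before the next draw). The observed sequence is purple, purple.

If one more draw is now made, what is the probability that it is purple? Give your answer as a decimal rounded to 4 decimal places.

For each hypothesis, P(data | H) works out to: P(data | urn A) = (2/7)(2/7) = 0.081633; P(data | urn B) = (9/11)(9/11) = 0.66942; P(data | urn C) = (7/9)(7/9) = 0.60494; P(data | urn D) = (3/4)(3/4) = 0.5625.
Weighting by the prior gives 1/4 · 0.081633 = 0.020408, 1/8 · 0.66942 = 0.083678, 1/2 · 0.60494 = 0.30247, 1/8 · 0.5625 = 0.070312; summing to 0.47687.
The posterior is then P(urn A | data) = 0.042796, P(urn B | data) = 0.17547, P(urn C | data) = 0.63428, P(urn D | data) = 0.14745.
So P(purple next | data) = Σ P(purple next | H) P(H | data) = (2/7)(0.042796) + (9/11)(0.17547) + (7/9)(0.63428) + (3/4)(0.14745) = 0.75971.

0.7597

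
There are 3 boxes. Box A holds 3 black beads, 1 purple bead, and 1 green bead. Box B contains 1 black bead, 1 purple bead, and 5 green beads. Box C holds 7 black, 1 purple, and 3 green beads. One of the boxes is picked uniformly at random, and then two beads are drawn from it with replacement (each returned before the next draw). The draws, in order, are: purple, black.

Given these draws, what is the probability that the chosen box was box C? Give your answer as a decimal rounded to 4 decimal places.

0.2918

The likelihood of the observed sequence under each hypothesis: P(data | box A) = (1/5)(3/5) = 0.12; P(data | box B) = (1/7)(1/7) = 0.020408; P(data | box C) = (1/11)(7/11) = 0.057851.
Multiplying each by its prior: 1/3 · 0.12 = 0.04, 1/3 · 0.020408 = 0.0068027, 1/3 · 0.057851 = 0.019284; with total 0.066086.
By Bayes' rule, P(box C | data) = (0.019284) / (0.066086) = 0.2918.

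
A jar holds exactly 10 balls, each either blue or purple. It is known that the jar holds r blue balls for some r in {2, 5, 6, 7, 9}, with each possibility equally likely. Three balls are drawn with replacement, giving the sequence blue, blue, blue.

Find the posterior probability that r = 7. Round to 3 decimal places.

0.241

Under each hypothesis, the probability of the observed sequence is: P(data | r = 2) = (2/10)(2/10)(2/10) = 0.008; P(data | r = 5) = (5/10)(5/10)(5/10) = 0.125; P(data | r = 6) = (6/10)(6/10)(6/10) = 0.216; P(data | r = 7) = (7/10)(7/10)(7/10) = 0.343; P(data | r = 9) = (9/10)(9/10)(9/10) = 0.729.
Multiplying each by its prior: 1/5 · 0.008 = 0.0016, 1/5 · 0.125 = 0.025, 1/5 · 0.216 = 0.0432, 1/5 · 0.343 = 0.0686, 1/5 · 0.729 = 0.1458; these sum to 0.2842.
Therefore the posterior P(r = 7 | data) = (0.0686) / (0.2842) = 0.24138.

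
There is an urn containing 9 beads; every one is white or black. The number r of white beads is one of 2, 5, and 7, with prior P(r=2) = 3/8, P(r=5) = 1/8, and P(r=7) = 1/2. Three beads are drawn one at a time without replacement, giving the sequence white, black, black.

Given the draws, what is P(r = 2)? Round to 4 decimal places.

Under each hypothesis, the probability of the observed sequence is: P(data | r = 2) = (2/9)(7/8)(6/7) = 1/6; P(data | r = 5) = (5/9)(4/8)(3/7) = 5/42; P(data | r = 7) = (7/9)(2/8)(1/7) = 1/36.
Weighting by the prior gives 3/8 · 1/6 = 1/16, 1/8 · 5/42 = 5/336, 1/2 · 1/36 = 1/72; with total 23/252.
Hence P(r = 2 | data) = (1/16) / (23/252) = 63/92.

0.6848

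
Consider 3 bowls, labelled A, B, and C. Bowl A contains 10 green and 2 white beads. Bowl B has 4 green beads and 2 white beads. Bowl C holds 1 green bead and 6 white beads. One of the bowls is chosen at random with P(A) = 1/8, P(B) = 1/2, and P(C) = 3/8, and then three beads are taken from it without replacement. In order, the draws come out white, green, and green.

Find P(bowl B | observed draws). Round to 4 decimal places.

For each hypothesis, P(data | H) works out to: P(data | bowl A) = (2/12)(10/11)(9/10) = 3/22; P(data | bowl B) = (2/6)(4/5)(3/4) = 1/5; P(data | bowl C) = (6/7)(1/6)(0/5) = 0.
Weighting by the prior gives 1/8 · 3/22 = 3/176, 1/2 · 1/5 = 1/10, 3/8 · 0 = 0; summing to 103/880.
Therefore the posterior P(bowl B | data) = (1/10) / (103/880) = 88/103.

0.8544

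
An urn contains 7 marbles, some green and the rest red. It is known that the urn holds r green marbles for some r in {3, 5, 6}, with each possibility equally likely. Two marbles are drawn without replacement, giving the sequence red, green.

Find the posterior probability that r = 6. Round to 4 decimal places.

0.2143

Compute the likelihood of the observed sequence for each case: P(data | r = 3) = (4/7)(3/6) = 2/7; P(data | r = 5) = (2/7)(5/6) = 5/21; P(data | r = 6) = (1/7)(6/6) = 1/7.
Multiplying each by its prior: 1/3 · 2/7 = 2/21, 1/3 · 5/21 = 5/63, 1/3 · 1/7 = 1/21; with total 2/9.
So P(r = 6 | data) = (1/21) / (2/9) = 3/14.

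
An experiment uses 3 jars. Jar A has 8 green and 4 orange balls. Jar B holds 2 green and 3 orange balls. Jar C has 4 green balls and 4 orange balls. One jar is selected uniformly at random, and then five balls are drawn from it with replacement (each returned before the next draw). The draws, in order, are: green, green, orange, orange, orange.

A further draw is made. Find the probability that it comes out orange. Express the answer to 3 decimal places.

0.509

Under each hypothesis, the probability of the observed sequence is: P(data | jar A) = (8/12)(8/12)(4/12)(4/12)(4/12) = 0.016461; P(data | jar B) = (2/5)(2/5)(3/5)(3/5)(3/5) = 0.03456; P(data | jar C) = (4/8)(4/8)(4/8)(4/8)(4/8) = 0.03125.
The prior-weighted likelihoods are 1/3 · 0.016461 = 0.005487, 1/3 · 0.03456 = 0.01152, 1/3 · 0.03125 = 0.010417; these sum to 0.027424.
Normalising, the posterior is P(jar A | data) = 0.20008, P(jar B | data) = 0.42008, P(jar C | data) = 0.37984.
The predictive probability is P(orange next | data) = (1/3)(0.20008) + (3/5)(0.42008) + (1/2)(0.37984) = 0.50866.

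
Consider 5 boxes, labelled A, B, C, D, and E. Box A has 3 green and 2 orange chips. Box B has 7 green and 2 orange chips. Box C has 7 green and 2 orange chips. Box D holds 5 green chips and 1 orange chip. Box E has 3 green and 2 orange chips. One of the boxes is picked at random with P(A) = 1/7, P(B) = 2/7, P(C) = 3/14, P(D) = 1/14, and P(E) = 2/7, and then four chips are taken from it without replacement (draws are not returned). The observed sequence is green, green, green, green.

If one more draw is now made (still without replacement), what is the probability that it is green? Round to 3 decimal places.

Compute the likelihood of the observed sequence for each case: P(data | box A) = (3/5)(2/4)(1/3)(0/2) = 0; P(data | box B) = (7/9)(6/8)(5/7)(4/6) = 5/18; P(data | box C) = (7/9)(6/8)(5/7)(4/6) = 5/18; P(data | box D) = (5/6)(4/5)(3/4)(2/3) = 1/3; P(data | box E) = (3/5)(2/4)(1/3)(0/2) = 0.
Multiplying each by its prior: 1/7 · 0 = 0, 2/7 · 5/18 = 5/63, 3/14 · 5/18 = 5/84, 1/14 · 1/3 = 1/42, 2/7 · 0 = 0; summing to 41/252.
The posterior is then P(box A | data) = 0, P(box B | data) = 20/41, P(box C | data) = 15/41, P(box D | data) = 6/41, P(box E | data) = 0.
Averaging over the posterior, P(green next | data) = (3/5)(20/41) + (3/5)(15/41) + (1/2)(6/41) = 24/41.

0.585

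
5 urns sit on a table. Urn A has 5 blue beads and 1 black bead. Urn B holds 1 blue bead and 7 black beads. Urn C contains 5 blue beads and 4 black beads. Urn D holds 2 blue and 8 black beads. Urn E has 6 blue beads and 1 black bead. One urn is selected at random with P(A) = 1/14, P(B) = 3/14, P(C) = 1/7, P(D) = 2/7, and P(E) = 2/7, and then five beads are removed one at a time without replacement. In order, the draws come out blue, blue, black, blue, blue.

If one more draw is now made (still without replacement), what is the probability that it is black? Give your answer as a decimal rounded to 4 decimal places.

Compute the likelihood of the observed sequence for each case: P(data | urn A) = (5/6)(4/5)(1/4)(3/3)(2/2) = 0.16667; P(data | urn B) = (1/8)(0/7) = 0; P(data | urn C) = (5/9)(4/8)(4/7)(3/6)(2/5) = 0.031746; P(data | urn D) = (2/10)(1/9)(8/8)(0/7) = 0; P(data | urn E) = (6/7)(5/6)(1/5)(4/4)(3/3) = 0.14286.
The prior-weighted likelihoods are 1/14 · 0.16667 = 0.011905, 3/14 · 0 = 0, 1/7 · 0.031746 = 0.0045351, 2/7 · 0 = 0, 2/7 · 0.14286 = 0.040816; these sum to 0.057256.
Normalising, the posterior is P(urn A | data) = 0.20792, P(urn B | data) = 0, P(urn C | data) = 0.079208, P(urn D | data) = 0, P(urn E | data) = 0.71287.
So P(black next | data) = Σ P(black next | H) P(H | data) = (0)(0.20792) + (3/4)(0.079208) + (0)(0.71287) = 0.059406.

0.0594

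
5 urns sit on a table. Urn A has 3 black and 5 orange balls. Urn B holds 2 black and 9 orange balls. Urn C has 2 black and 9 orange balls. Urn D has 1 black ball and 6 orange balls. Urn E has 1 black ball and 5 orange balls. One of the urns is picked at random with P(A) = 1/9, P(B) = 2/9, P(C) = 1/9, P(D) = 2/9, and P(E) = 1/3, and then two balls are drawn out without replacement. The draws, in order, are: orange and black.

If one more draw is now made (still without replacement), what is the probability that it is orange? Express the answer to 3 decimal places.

0.907

For each hypothesis, P(data | H) works out to: P(data | urn A) = (5/8)(3/7) = 0.26786; P(data | urn B) = (9/11)(2/10) = 0.16364; P(data | urn C) = (9/11)(2/10) = 0.16364; P(data | urn D) = (6/7)(1/6) = 0.14286; P(data | urn E) = (5/6)(1/5) = 0.16667.
Weighting by the prior gives 1/9 · 0.26786 = 0.029762, 2/9 · 0.16364 = 0.036364, 1/9 · 0.16364 = 0.018182, 2/9 · 0.14286 = 0.031746, 1/3 · 0.16667 = 0.055556; these sum to 0.17161.
Normalising, the posterior is P(urn A | data) = 0.17343, P(urn B | data) = 0.2119, P(urn C | data) = 0.10595, P(urn D | data) = 0.18499, P(urn E | data) = 0.32373.
Averaging over the posterior, P(orange next | data) = (2/3)(0.17343) + (8/9)(0.2119) + (8/9)(0.10595) + (1)(0.18499) + (1)(0.32373) = 0.90687.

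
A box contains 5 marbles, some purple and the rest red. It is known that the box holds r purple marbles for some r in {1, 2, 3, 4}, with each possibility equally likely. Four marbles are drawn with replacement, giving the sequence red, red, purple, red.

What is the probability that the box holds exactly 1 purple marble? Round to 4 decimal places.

0.4384

For each hypothesis, P(data | H) works out to: P(data | r = 1) = (4/5)(4/5)(1/5)(4/5) = 0.1024; P(data | r = 2) = (3/5)(3/5)(2/5)(3/5) = 0.0864; P(data | r = 3) = (2/5)(2/5)(3/5)(2/5) = 0.0384; P(data | r = 4) = (1/5)(1/5)(4/5)(1/5) = 0.0064.
The prior-weighted likelihoods are 1/4 · 0.1024 = 0.0256, 1/4 · 0.0864 = 0.0216, 1/4 · 0.0384 = 0.0096, 1/4 · 0.0064 = 0.0016; these sum to 0.0584.
So P(r = 1 | data) = (0.0256) / (0.0584) = 0.43836.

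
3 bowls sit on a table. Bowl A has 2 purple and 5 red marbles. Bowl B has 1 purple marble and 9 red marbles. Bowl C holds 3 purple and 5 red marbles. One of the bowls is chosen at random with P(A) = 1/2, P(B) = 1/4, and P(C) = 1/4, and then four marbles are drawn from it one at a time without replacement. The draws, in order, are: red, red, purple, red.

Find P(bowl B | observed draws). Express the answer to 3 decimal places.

The likelihood of the observed sequence under each hypothesis: P(data | bowl A) = (5/7)(4/6)(2/5)(3/4) = 1/7; P(data | bowl B) = (9/10)(8/9)(1/8)(7/7) = 1/10; P(data | bowl C) = (5/8)(4/7)(3/6)(3/5) = 3/28.
The prior-weighted likelihoods are 1/2 · 1/7 = 1/14, 1/4 · 1/10 = 1/40, 1/4 · 3/28 = 3/112; with total 69/560.
By Bayes' rule, P(bowl B | data) = (1/40) / (69/560) = 14/69.

0.203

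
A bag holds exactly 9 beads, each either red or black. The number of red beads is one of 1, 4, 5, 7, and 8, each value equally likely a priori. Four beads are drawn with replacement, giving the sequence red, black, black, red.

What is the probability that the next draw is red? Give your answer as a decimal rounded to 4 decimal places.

0.5484

For each hypothesis, P(data | H) works out to: P(data | r = 1) = (1/9)(8/9)(8/9)(1/9) = 0.0097546; P(data | r = 4) = (4/9)(5/9)(5/9)(4/9) = 0.060966; P(data | r = 5) = (5/9)(4/9)(4/9)(5/9) = 0.060966; P(data | r = 7) = (7/9)(2/9)(2/9)(7/9) = 0.029873; P(data | r = 8) = (8/9)(1/9)(1/9)(8/9) = 0.0097546.
Weighting by the prior gives 1/5 · 0.0097546 = 0.0019509, 1/5 · 0.060966 = 0.012193, 1/5 · 0.060966 = 0.012193, 1/5 · 0.029873 = 0.0059747, 1/5 · 0.0097546 = 0.0019509; with total 0.034263.
Normalising, the posterior is P(r = 1 | data) = 0.05694, P(r = 4 | data) = 0.35587, P(r = 5 | data) = 0.35587, P(r = 7 | data) = 0.17438, P(r = 8 | data) = 0.05694.
Averaging over the posterior, P(red next | data) = (1/9)(0.05694) + (4/9)(0.35587) + (5/9)(0.35587) + (7/9)(0.17438) + (8/9)(0.05694) = 0.54844.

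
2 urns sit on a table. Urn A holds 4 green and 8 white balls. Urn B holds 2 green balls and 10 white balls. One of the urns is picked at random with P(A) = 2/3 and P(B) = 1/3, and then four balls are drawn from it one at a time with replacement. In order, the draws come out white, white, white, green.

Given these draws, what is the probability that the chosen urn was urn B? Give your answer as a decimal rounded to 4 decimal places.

0.3281

Under each hypothesis, the probability of the observed sequence is: P(data | urn A) = (8/12)(8/12)(8/12)(4/12) = 0.098765; P(data | urn B) = (10/12)(10/12)(10/12)(2/12) = 0.096451.
The prior-weighted likelihoods are 2/3 · 0.098765 = 0.065844, 1/3 · 0.096451 = 0.03215; with total 0.097994.
Therefore the posterior P(urn B | data) = (0.03215) / (0.097994) = 0.32808.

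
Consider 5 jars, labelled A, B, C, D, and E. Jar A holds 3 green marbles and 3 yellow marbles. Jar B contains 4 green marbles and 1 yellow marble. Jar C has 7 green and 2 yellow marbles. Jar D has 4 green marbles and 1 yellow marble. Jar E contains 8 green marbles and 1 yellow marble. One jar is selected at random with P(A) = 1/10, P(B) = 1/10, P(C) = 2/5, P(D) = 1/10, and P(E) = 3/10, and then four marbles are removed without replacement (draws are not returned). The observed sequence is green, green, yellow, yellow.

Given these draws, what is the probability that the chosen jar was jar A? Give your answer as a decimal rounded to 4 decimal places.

The likelihood of the observed sequence under each hypothesis: P(data | jar A) = (3/6)(2/5)(3/4)(2/3) = 1/10; P(data | jar B) = (4/5)(3/4)(1/3)(0/2) = 0; P(data | jar C) = (7/9)(6/8)(2/7)(1/6) = 1/36; P(data | jar D) = (4/5)(3/4)(1/3)(0/2) = 0; P(data | jar E) = (8/9)(7/8)(1/7)(0/6) = 0.
The prior-weighted likelihoods are 1/10 · 1/10 = 1/100, 1/10 · 0 = 0, 2/5 · 1/36 = 1/90, 1/10 · 0 = 0, 3/10 · 0 = 0; these sum to 19/900.
So P(jar A | data) = (1/100) / (19/900) = 9/19.

0.4737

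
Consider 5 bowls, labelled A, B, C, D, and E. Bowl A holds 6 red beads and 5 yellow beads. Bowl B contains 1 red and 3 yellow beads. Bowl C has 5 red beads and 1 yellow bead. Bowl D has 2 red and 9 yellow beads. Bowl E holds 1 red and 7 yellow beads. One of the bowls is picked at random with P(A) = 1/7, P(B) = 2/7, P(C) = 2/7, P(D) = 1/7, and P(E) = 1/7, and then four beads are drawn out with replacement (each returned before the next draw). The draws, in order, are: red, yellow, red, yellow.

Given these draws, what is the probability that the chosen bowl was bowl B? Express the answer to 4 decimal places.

0.3439

Compute the likelihood of the observed sequence for each case: P(data | bowl A) = (6/11)(5/11)(6/11)(5/11) = 0.061471; P(data | bowl B) = (1/4)(3/4)(1/4)(3/4) = 0.035156; P(data | bowl C) = (5/6)(1/6)(5/6)(1/6) = 0.01929; P(data | bowl D) = (2/11)(9/11)(2/11)(9/11) = 0.02213; P(data | bowl E) = (1/8)(7/8)(1/8)(7/8) = 0.011963.
Multiplying each by its prior: 1/7 · 0.061471 = 0.0087816, 2/7 · 0.035156 = 0.010045, 2/7 · 0.01929 = 0.0055115, 1/7 · 0.02213 = 0.0031614, 1/7 · 0.011963 = 0.001709; these sum to 0.029208.
So P(bowl B | data) = (0.010045) / (0.029208) = 0.3439.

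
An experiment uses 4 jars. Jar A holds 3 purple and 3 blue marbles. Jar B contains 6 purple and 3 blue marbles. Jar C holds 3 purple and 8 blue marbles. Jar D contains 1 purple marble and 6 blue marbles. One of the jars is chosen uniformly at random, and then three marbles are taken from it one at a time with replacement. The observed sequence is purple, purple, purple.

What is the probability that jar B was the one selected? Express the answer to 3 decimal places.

Under each hypothesis, the probability of the observed sequence is: P(data | jar A) = (3/6)(3/6)(3/6) = 0.125; P(data | jar B) = (6/9)(6/9)(6/9) = 0.2963; P(data | jar C) = (3/11)(3/11)(3/11) = 0.020285; P(data | jar D) = (1/7)(1/7)(1/7) = 0.0029155.
Weighting by the prior gives 1/4 · 0.125 = 0.03125, 1/4 · 0.2963 = 0.074074, 1/4 · 0.020285 = 0.0050714, 1/4 · 0.0029155 = 0.00072886; summing to 0.11112.
So P(jar B | data) = (0.074074) / (0.11112) = 0.66659.

0.667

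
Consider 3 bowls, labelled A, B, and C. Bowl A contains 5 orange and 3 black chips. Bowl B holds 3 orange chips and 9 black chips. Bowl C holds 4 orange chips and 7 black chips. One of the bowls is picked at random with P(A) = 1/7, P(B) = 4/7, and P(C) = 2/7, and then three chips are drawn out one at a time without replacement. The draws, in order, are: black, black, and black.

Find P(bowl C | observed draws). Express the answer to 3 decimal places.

Compute the likelihood of the observed sequence for each case: P(data | bowl A) = (3/8)(2/7)(1/6) = 0.017857; P(data | bowl B) = (9/12)(8/11)(7/10) = 0.38182; P(data | bowl C) = (7/11)(6/10)(5/9) = 0.21212.
Weighting by the prior gives 1/7 · 0.017857 = 0.002551, 4/7 · 0.38182 = 0.21818, 2/7 · 0.21212 = 0.060606; these sum to 0.28134.
By Bayes' rule, P(bowl C | data) = (0.060606) / (0.28134) = 0.21542.

0.215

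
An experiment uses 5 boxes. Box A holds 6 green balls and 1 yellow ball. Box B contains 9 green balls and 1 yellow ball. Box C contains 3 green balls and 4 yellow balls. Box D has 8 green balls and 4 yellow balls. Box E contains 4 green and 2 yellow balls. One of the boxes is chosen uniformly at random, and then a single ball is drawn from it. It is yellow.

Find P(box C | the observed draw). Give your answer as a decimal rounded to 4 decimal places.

0.3859

For each hypothesis, P(data | H) works out to: P(data | box A) = (1/7) = 0.14286; P(data | box B) = (1/10) = 0.1; P(data | box C) = (4/7) = 0.57143; P(data | box D) = (4/12) = 0.33333; P(data | box E) = (2/6) = 0.33333.
Multiplying each by its prior: 1/5 · 0.14286 = 0.028571, 1/5 · 0.1 = 0.02, 1/5 · 0.57143 = 0.11429, 1/5 · 0.33333 = 0.066667, 1/5 · 0.33333 = 0.066667; summing to 0.29619.
By Bayes' rule, P(box C | data) = (0.11429) / (0.29619) = 0.38585.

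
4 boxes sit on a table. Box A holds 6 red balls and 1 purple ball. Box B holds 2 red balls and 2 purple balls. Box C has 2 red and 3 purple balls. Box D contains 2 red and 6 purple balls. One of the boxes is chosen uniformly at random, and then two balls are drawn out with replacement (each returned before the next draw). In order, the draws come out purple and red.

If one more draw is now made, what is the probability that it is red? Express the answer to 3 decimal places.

Under each hypothesis, the probability of the observed sequence is: P(data | box A) = (1/7)(6/7) = 0.12245; P(data | box B) = (2/4)(2/4) = 0.25; P(data | box C) = (3/5)(2/5) = 0.24; P(data | box D) = (6/8)(2/8) = 0.1875.
Weighting by the prior gives 1/4 · 0.12245 = 0.030612, 1/4 · 0.25 = 0.0625, 1/4 · 0.24 = 0.06, 1/4 · 0.1875 = 0.046875; summing to 0.19999.
Dividing through by the total gives posterior P(box A | data) = 0.15307, P(box B | data) = 0.31252, P(box C | data) = 0.30002, P(box D | data) = 0.23439.
Averaging over the posterior, P(red next | data) = (6/7)(0.15307) + (1/2)(0.31252) + (2/5)(0.30002) + (1/4)(0.23439) = 0.46607.

0.466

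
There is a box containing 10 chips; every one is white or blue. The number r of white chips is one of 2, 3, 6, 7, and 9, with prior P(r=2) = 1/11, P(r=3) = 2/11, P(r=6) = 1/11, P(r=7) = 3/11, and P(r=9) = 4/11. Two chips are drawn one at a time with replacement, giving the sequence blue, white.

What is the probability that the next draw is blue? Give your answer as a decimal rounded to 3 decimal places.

0.410

The likelihood of the observed sequence under each hypothesis: P(data | r = 2) = (8/10)(2/10) = 0.16; P(data | r = 3) = (7/10)(3/10) = 0.21; P(data | r = 6) = (4/10)(6/10) = 0.24; P(data | r = 7) = (3/10)(7/10) = 0.21; P(data | r = 9) = (1/10)(9/10) = 0.09.
Weighting by the prior gives 1/11 · 0.16 = 0.014545, 2/11 · 0.21 = 0.038182, 1/11 · 0.24 = 0.021818, 3/11 · 0.21 = 0.057273, 4/11 · 0.09 = 0.032727; these sum to 0.16455.
Dividing through by the total gives posterior P(r = 2 | data) = 0.088398, P(r = 3 | data) = 0.23204, P(r = 6 | data) = 0.1326, P(r = 7 | data) = 0.34807, P(r = 9 | data) = 0.1989.
So P(blue next | data) = Σ P(blue next | H) P(H | data) = (4/5)(0.088398) + (7/10)(0.23204) + (2/5)(0.1326) + (3/10)(0.34807) + (1/10)(0.1989) = 0.4105.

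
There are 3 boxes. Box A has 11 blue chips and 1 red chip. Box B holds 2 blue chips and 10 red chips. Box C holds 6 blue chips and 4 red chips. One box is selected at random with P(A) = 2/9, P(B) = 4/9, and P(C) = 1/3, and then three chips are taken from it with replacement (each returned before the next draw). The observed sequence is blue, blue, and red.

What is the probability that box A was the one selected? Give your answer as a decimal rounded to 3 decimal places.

0.211

The likelihood of the observed sequence under each hypothesis: P(data | box A) = (11/12)(11/12)(1/12) = 0.070023; P(data | box B) = (2/12)(2/12)(10/12) = 0.023148; P(data | box C) = (6/10)(6/10)(4/10) = 0.144.
The prior-weighted likelihoods are 2/9 · 0.070023 = 0.015561, 4/9 · 0.023148 = 0.010288, 1/3 · 0.144 = 0.048; with total 0.073849.
So P(box A | data) = (0.015561) / (0.073849) = 0.21071.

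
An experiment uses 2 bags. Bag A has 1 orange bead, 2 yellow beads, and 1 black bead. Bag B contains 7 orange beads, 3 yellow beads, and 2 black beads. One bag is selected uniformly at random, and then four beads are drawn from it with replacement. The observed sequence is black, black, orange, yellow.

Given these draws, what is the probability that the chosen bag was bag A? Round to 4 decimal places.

The likelihood of the observed sequence under each hypothesis: P(data | bag A) = (1/4)(1/4)(1/4)(2/4) = 0.0078125; P(data | bag B) = (2/12)(2/12)(7/12)(3/12) = 0.0040509.
Multiplying each by its prior: 1/2 · 0.0078125 = 0.0039062, 1/2 · 0.0040509 = 0.0020255; these sum to 0.0059317.
Hence P(bag A | data) = (0.0039062) / (0.0059317) = 0.65854.

0.6585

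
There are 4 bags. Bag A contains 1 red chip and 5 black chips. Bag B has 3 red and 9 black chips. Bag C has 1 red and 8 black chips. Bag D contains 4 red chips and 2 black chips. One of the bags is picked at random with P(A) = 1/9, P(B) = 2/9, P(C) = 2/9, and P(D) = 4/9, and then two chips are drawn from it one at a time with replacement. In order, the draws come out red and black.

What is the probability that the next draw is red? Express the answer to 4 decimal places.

Compute the likelihood of the observed sequence for each case: P(data | bag A) = (1/6)(5/6) = 0.13889; P(data | bag B) = (3/12)(9/12) = 0.1875; P(data | bag C) = (1/9)(8/9) = 0.098765; P(data | bag D) = (4/6)(2/6) = 0.22222.
The prior-weighted likelihoods are 1/9 · 0.13889 = 0.015432, 2/9 · 0.1875 = 0.041667, 2/9 · 0.098765 = 0.021948, 4/9 · 0.22222 = 0.098765; summing to 0.17781.
The posterior is then P(bag A | data) = 0.086789, P(bag B | data) = 0.23433, P(bag C | data) = 0.12343, P(bag D | data) = 0.55545.
The predictive probability is P(red next | data) = (1/6)(0.086789) + (1/4)(0.23433) + (1/9)(0.12343) + (2/3)(0.55545) = 0.45706.

0.4571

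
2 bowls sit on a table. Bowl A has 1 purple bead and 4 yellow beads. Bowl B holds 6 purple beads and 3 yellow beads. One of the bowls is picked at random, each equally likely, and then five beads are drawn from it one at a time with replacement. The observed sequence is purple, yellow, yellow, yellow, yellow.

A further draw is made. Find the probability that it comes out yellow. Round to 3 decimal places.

Under each hypothesis, the probability of the observed sequence is: P(data | bowl A) = (1/5)(4/5)(4/5)(4/5)(4/5) = 0.08192; P(data | bowl B) = (6/9)(3/9)(3/9)(3/9)(3/9) = 0.0082305.
The prior-weighted likelihoods are 1/2 · 0.08192 = 0.04096, 1/2 · 0.0082305 = 0.0041152; these sum to 0.045075.
Dividing through by the total gives posterior P(bowl A | data) = 0.9087, P(bowl B | data) = 0.091297.
So P(yellow next | data) = Σ P(yellow next | H) P(H | data) = (4/5)(0.9087) + (1/3)(0.091297) = 0.75739.

0.757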